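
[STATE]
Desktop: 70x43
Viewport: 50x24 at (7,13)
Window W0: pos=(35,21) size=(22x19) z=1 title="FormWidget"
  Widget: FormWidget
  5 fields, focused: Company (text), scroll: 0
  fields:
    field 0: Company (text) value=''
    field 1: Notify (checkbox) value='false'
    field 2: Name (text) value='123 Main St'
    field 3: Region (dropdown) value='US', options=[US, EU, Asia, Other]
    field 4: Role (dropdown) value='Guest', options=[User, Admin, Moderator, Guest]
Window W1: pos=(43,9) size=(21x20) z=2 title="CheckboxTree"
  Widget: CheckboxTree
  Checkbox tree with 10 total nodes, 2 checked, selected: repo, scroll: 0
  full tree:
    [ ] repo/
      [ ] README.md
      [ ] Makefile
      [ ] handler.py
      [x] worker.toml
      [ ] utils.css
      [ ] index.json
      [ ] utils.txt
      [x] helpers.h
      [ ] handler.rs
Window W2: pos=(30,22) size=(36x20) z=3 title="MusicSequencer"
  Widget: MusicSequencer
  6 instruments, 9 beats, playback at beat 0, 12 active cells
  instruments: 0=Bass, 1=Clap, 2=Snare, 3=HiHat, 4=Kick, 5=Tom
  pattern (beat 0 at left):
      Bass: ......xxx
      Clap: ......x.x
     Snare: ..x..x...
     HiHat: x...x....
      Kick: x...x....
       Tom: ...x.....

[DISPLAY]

                                    ┃   [ ] README
                                    ┃   [ ] Makefi
                                    ┃   [ ] handle
                                    ┃   [x] worker
                                    ┃   [ ] utils.
                                    ┃   [ ] index.
                                    ┃   [ ] utils.
                                    ┃   [x] helper
                            ┏━━━━━━━┃   [ ] handle
                       ┏━━━━━━━━━━━━━━━━━━━━━━━━━━
                       ┃ MusicSequencer           
                       ┠──────────────────────────
                       ┃      ▼12345678           
                       ┃  Bass······███           
                       ┃  Clap······█·█           
                       ┃ Snare··█··█···           
                       ┃ HiHat█···█····           
                       ┃  Kick█···█····           
                       ┃   Tom···█·····           
                       ┃                          
                       ┃                          
                       ┃                          
                       ┃                          
                       ┃                          


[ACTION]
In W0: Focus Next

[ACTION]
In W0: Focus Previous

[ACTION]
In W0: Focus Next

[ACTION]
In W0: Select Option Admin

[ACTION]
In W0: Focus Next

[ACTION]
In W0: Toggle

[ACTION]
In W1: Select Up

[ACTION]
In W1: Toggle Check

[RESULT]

                                    ┃   [x] README
                                    ┃   [x] Makefi
                                    ┃   [x] handle
                                    ┃   [x] worker
                                    ┃   [x] utils.
                                    ┃   [x] index.
                                    ┃   [x] utils.
                                    ┃   [x] helper
                            ┏━━━━━━━┃   [x] handle
                       ┏━━━━━━━━━━━━━━━━━━━━━━━━━━
                       ┃ MusicSequencer           
                       ┠──────────────────────────
                       ┃      ▼12345678           
                       ┃  Bass······███           
                       ┃  Clap······█·█           
                       ┃ Snare··█··█···           
                       ┃ HiHat█···█····           
                       ┃  Kick█···█····           
                       ┃   Tom···█·····           
                       ┃                          
                       ┃                          
                       ┃                          
                       ┃                          
                       ┃                          


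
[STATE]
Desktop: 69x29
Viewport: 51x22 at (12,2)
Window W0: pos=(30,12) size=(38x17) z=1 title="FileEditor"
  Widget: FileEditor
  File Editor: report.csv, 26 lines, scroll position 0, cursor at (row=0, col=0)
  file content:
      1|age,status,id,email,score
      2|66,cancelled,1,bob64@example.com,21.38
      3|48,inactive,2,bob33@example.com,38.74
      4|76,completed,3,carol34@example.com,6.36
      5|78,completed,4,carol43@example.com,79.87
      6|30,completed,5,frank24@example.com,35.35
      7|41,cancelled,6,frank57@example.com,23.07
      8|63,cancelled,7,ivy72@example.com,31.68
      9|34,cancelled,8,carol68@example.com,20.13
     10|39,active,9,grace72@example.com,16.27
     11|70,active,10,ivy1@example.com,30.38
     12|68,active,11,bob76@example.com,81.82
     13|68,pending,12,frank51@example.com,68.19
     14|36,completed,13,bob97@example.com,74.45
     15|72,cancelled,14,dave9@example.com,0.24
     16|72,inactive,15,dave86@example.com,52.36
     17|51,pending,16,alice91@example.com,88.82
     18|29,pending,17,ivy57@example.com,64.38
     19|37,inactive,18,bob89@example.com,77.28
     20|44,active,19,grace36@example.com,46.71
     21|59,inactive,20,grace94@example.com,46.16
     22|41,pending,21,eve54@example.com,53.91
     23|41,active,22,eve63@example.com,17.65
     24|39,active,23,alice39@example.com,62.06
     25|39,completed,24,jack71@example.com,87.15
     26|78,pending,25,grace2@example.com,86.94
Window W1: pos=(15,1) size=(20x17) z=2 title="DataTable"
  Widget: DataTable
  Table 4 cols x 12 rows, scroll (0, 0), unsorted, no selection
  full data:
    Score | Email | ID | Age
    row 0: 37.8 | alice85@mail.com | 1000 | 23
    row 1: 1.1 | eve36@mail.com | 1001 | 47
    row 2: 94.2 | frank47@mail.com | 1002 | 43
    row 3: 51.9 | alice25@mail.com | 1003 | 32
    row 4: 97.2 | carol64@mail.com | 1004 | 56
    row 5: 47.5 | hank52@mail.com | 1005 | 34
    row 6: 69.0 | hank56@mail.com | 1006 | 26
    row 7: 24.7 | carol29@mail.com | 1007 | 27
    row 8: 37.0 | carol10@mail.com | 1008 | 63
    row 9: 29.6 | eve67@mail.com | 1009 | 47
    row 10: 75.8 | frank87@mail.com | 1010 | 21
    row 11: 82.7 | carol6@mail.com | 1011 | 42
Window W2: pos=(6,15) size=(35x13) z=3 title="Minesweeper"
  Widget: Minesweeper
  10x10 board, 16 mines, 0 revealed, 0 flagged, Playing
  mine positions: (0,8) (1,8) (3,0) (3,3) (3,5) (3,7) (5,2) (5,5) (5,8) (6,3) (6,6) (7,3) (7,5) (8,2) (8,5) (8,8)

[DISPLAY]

   ┃ DataTable        ┃                            
   ┠──────────────────┨                            
   ┃Score│Email       ┃                            
   ┃─────┼────────────┃                            
   ┃37.8 │alice85@mail┃                            
   ┃1.1  │eve36@mail.c┃                            
   ┃94.2 │frank47@mail┃                            
   ┃51.9 │alice25@mail┃                            
   ┃97.2 │carol64@mail┃                            
   ┃47.5 │hank52@mail.┃                            
   ┃69.0 │hank56@mail.┃━━━━━━━━━━━━━━━━━━━━━━━━━━━━
   ┃24.7 │carol29@mail┃eEditor                     
   ┃37.0 │carol10@mail┃────────────────────────────
━━━━━━━━━━━━━━━━━━━━━━━━━━━━┓,id,email,score       
sweeper                     ┃ed,1,bob64@example.com
────────────────────────────┨e,2,bob33@example.com,
■■■■■                       ┃ed,3,carol34@example.c
■■■■■                       ┃ed,4,carol43@example.c
■■■■■                       ┃ed,5,frank24@example.c
■■■■■                       ┃ed,6,frank57@example.c
■■■■■                       ┃ed,7,ivy72@example.com
■■■■■                       ┃ed,8,carol68@example.c


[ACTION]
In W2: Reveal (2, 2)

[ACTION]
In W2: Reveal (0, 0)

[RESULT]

   ┃ DataTable        ┃                            
   ┠──────────────────┨                            
   ┃Score│Email       ┃                            
   ┃─────┼────────────┃                            
   ┃37.8 │alice85@mail┃                            
   ┃1.1  │eve36@mail.c┃                            
   ┃94.2 │frank47@mail┃                            
   ┃51.9 │alice25@mail┃                            
   ┃97.2 │carol64@mail┃                            
   ┃47.5 │hank52@mail.┃                            
   ┃69.0 │hank56@mail.┃━━━━━━━━━━━━━━━━━━━━━━━━━━━━
   ┃24.7 │carol29@mail┃eEditor                     
   ┃37.0 │carol10@mail┃────────────────────────────
━━━━━━━━━━━━━━━━━━━━━━━━━━━━┓,id,email,score       
sweeper                     ┃ed,1,bob64@example.com
────────────────────────────┨e,2,bob33@example.com,
  2■■                       ┃ed,3,carol34@example.c
  2■■                       ┃ed,4,carol43@example.c
122■■                       ┃ed,5,frank24@example.c
■■■■■                       ┃ed,6,frank57@example.c
■■■■■                       ┃ed,7,ivy72@example.com
■■■■■                       ┃ed,8,carol68@example.c


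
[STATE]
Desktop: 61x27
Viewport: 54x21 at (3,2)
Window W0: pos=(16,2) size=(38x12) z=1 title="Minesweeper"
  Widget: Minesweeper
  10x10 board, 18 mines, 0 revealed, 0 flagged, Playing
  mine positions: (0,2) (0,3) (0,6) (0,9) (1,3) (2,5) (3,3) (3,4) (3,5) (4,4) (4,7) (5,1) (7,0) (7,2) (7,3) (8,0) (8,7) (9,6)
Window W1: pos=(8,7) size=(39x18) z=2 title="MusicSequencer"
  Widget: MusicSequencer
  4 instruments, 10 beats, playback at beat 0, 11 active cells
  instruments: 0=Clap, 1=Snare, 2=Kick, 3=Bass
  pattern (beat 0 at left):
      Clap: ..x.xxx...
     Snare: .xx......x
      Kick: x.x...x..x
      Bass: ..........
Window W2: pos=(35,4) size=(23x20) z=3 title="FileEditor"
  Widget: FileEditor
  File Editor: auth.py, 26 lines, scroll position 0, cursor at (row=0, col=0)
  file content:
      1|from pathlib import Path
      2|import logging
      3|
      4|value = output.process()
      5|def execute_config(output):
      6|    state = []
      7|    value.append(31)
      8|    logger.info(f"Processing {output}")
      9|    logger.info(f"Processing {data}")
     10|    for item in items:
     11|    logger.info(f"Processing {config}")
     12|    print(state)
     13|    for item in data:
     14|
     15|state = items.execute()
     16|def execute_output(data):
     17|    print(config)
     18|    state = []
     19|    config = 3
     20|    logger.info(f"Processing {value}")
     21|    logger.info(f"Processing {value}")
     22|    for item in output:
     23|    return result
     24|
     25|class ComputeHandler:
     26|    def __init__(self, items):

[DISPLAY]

             ┏━━━━━━━━━━━━━━━━━━━━━━━━━━━━━━━━━━━━┓   
             ┃ Minesweeper                        ┃   
             ┠──────────────────┏━━━━━━━━━━━━━━━━━━━━━
             ┃■■■■■■■■■■        ┃ FileEditor          
             ┃■■■■■■■■■■        ┠─────────────────────
     ┏━━━━━━━━━━━━━━━━━━━━━━━━━━┃█rom pathlib import ▲
     ┃ MusicSequencer           ┃import logging      █
     ┠──────────────────────────┃                    ░
     ┃      ▼123456789          ┃value = output.proce░
     ┃  Clap··█·███···          ┃def execute_config(o░
     ┃ Snare·██······█          ┃    state = []      ░
     ┃  Kick█·█···█··█          ┃    value.append(31)░
     ┃  Bass··········          ┃    logger.info(f"Pr░
     ┃                          ┃    logger.info(f"Pr░
     ┃                          ┃    for item in item░
     ┃                          ┃    logger.info(f"Pr░
     ┃                          ┃    print(state)    ░
     ┃                          ┃    for item in data░
     ┃                          ┃                    ░
     ┃                          ┃state = items.execut░
     ┃                          ┃def execute_output(d▼


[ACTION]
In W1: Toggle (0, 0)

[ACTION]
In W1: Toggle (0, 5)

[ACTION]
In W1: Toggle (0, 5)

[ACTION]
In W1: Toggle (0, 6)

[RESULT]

             ┏━━━━━━━━━━━━━━━━━━━━━━━━━━━━━━━━━━━━┓   
             ┃ Minesweeper                        ┃   
             ┠──────────────────┏━━━━━━━━━━━━━━━━━━━━━
             ┃■■■■■■■■■■        ┃ FileEditor          
             ┃■■■■■■■■■■        ┠─────────────────────
     ┏━━━━━━━━━━━━━━━━━━━━━━━━━━┃█rom pathlib import ▲
     ┃ MusicSequencer           ┃import logging      █
     ┠──────────────────────────┃                    ░
     ┃      ▼123456789          ┃value = output.proce░
     ┃  Clap█·█·██····          ┃def execute_config(o░
     ┃ Snare·██······█          ┃    state = []      ░
     ┃  Kick█·█···█··█          ┃    value.append(31)░
     ┃  Bass··········          ┃    logger.info(f"Pr░
     ┃                          ┃    logger.info(f"Pr░
     ┃                          ┃    for item in item░
     ┃                          ┃    logger.info(f"Pr░
     ┃                          ┃    print(state)    ░
     ┃                          ┃    for item in data░
     ┃                          ┃                    ░
     ┃                          ┃state = items.execut░
     ┃                          ┃def execute_output(d▼


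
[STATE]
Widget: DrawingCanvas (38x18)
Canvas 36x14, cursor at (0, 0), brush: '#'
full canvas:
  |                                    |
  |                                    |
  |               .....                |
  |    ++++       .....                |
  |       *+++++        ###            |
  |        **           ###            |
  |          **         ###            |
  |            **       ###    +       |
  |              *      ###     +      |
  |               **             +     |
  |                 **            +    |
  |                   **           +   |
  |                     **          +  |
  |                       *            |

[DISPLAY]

+                                     
                                      
               .....                  
    ++++       .....                  
       *+++++        ###              
        **           ###              
          **         ###              
            **       ###    +         
              *      ###     +        
               **             +       
                 **            +      
                   **           +     
                     **          +    
                       *              
                                      
                                      
                                      
                                      


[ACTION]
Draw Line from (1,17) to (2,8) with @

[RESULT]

+                                     
             @@@@@                    
        @@@@@  .....                  
    ++++       .....                  
       *+++++        ###              
        **           ###              
          **         ###              
            **       ###    +         
              *      ###     +        
               **             +       
                 **            +      
                   **           +     
                     **          +    
                       *              
                                      
                                      
                                      
                                      


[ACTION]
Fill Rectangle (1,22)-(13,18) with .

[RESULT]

+                                     
             @@@@@.....               
        @@@@@  ........               
    ++++       ........               
       *+++++     .....#              
        **        .....#              
          **      .....#              
            **    .....#    +         
              *   .....#     +        
               ** .....       +       
                 *.....        +      
                  .....         +     
                  .....          +    
                  .....*              
                                      
                                      
                                      
                                      


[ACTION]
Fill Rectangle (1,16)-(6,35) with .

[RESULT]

+                                     
             @@@....................  
        @@@@@  .....................  
    ++++       .....................  
       *+++++   ....................  
        **      ....................  
          **    ....................  
            **    .....#    +         
              *   .....#     +        
               ** .....       +       
                 *.....        +      
                  .....         +     
                  .....          +    
                  .....*              
                                      
                                      
                                      
                                      


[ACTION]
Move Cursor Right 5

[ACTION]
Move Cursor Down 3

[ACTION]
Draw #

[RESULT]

                                      
             @@@....................  
        @@@@@  .....................  
    +#++       .....................  
       *+++++   ....................  
        **      ....................  
          **    ....................  
            **    .....#    +         
              *   .....#     +        
               ** .....       +       
                 *.....        +      
                  .....         +     
                  .....          +    
                  .....*              
                                      
                                      
                                      
                                      


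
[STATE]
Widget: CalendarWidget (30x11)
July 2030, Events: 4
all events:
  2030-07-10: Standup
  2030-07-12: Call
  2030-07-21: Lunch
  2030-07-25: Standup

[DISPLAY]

          July 2030           
Mo Tu We Th Fr Sa Su          
 1  2  3  4  5  6  7          
 8  9 10* 11 12* 13 14        
15 16 17 18 19 20 21*         
22 23 24 25* 26 27 28         
29 30 31                      
                              
                              
                              
                              


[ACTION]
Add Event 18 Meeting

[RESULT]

          July 2030           
Mo Tu We Th Fr Sa Su          
 1  2  3  4  5  6  7          
 8  9 10* 11 12* 13 14        
15 16 17 18* 19 20 21*        
22 23 24 25* 26 27 28         
29 30 31                      
                              
                              
                              
                              


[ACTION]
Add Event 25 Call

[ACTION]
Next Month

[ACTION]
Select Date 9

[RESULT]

         August 2030          
Mo Tu We Th Fr Sa Su          
          1  2  3  4          
 5  6  7  8 [ 9] 10 11        
12 13 14 15 16 17 18          
19 20 21 22 23 24 25          
26 27 28 29 30 31             
                              
                              
                              
                              


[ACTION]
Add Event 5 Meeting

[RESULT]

         August 2030          
Mo Tu We Th Fr Sa Su          
          1  2  3  4          
 5*  6  7  8 [ 9] 10 11       
12 13 14 15 16 17 18          
19 20 21 22 23 24 25          
26 27 28 29 30 31             
                              
                              
                              
                              


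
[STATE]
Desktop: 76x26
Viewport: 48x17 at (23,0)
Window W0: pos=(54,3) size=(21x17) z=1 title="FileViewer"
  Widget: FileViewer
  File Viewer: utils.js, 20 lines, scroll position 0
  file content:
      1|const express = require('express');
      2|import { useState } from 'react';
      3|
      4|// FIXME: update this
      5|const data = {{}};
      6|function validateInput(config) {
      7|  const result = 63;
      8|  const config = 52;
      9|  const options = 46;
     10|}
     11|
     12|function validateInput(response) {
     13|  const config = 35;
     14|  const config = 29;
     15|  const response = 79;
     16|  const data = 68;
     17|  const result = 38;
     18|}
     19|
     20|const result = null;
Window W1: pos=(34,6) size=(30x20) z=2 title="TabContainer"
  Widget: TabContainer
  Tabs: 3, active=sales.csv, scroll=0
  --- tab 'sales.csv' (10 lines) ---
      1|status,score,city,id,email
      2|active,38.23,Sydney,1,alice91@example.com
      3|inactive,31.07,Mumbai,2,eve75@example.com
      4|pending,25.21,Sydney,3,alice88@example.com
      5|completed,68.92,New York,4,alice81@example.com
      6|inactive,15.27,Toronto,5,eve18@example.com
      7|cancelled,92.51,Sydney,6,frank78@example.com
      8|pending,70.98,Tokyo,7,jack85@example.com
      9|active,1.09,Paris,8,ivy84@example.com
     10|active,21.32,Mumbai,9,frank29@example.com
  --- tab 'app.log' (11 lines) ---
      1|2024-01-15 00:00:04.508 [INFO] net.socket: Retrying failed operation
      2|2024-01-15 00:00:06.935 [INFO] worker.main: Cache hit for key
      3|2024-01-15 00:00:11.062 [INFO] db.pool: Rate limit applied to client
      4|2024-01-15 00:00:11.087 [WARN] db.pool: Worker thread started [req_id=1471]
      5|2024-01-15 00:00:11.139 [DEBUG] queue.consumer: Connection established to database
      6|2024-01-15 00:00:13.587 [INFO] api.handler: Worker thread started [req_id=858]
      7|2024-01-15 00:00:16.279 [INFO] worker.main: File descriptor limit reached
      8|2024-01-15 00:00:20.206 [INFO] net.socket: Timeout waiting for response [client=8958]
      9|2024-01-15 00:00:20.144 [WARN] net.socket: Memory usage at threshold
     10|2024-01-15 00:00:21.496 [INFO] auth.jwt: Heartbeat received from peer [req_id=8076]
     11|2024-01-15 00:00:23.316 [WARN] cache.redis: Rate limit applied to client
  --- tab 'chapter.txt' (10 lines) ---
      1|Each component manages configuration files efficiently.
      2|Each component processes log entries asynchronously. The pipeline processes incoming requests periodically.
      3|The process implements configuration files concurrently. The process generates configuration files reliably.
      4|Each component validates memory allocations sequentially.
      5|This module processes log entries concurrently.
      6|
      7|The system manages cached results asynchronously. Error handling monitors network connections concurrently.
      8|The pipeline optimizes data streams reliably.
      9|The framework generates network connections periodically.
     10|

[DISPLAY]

                                                
                                                
                                                
                               ┏━━━━━━━━━━━━━━━━
                               ┃ FileViewer     
                               ┠────────────────
           ┏━━━━━━━━━━━━━━━━━━━━━━━━━━━━┓ress = 
           ┃ TabContainer               ┃useStat
           ┠────────────────────────────┨       
           ┃[sales.csv]│ app.log │ chapt┃ update
           ┃────────────────────────────┃a = {{}
           ┃status,score,city,id,email  ┃validat
           ┃active,38.23,Sydney,1,alice9┃esult =
           ┃inactive,31.07,Mumbai,2,eve7┃onfig =
           ┃pending,25.21,Sydney,3,alice┃ptions 
           ┃completed,68.92,New York,4,a┃       
           ┃inactive,15.27,Toronto,5,eve┃       


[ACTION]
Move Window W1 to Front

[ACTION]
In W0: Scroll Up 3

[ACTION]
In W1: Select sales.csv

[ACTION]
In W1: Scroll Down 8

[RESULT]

                                                
                                                
                                                
                               ┏━━━━━━━━━━━━━━━━
                               ┃ FileViewer     
                               ┠────────────────
           ┏━━━━━━━━━━━━━━━━━━━━━━━━━━━━┓ress = 
           ┃ TabContainer               ┃useStat
           ┠────────────────────────────┨       
           ┃[sales.csv]│ app.log │ chapt┃ update
           ┃────────────────────────────┃a = {{}
           ┃active,1.09,Paris,8,ivy84@ex┃validat
           ┃active,21.32,Mumbai,9,frank2┃esult =
           ┃                            ┃onfig =
           ┃                            ┃ptions 
           ┃                            ┃       
           ┃                            ┃       


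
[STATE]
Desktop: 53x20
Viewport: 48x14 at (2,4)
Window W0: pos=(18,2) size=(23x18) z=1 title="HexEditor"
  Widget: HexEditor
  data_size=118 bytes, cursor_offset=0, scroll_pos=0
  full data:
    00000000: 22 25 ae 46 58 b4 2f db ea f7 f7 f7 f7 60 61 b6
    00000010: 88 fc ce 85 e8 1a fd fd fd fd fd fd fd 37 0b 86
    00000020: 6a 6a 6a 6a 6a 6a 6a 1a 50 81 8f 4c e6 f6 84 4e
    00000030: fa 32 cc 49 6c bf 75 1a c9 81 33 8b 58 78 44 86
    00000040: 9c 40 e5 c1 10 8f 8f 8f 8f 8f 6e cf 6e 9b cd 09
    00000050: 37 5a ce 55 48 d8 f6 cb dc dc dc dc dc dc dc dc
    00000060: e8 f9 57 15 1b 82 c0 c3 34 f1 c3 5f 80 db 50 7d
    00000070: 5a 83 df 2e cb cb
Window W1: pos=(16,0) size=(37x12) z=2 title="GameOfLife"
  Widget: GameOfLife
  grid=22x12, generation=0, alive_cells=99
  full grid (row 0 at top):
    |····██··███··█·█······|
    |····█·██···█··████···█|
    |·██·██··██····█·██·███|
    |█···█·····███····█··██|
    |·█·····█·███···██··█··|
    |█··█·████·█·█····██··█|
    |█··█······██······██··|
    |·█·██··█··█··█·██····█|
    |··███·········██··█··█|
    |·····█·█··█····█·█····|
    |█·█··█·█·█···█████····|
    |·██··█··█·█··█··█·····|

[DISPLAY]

              ┃·██·██··██····█·██·███           
              ┃█···█·····███····█··██           
              ┃·█·····█·███···██··█··           
              ┃█··█·████·█·█····██··█           
              ┃█··█······██······██··           
              ┃·█·██··█··█··█·██····█           
              ┃··███·········██··█··█           
              ┗━━━━━━━━━━━━━━━━━━━━━━━━━━━━━━━━━
                ┃00000070  5a 83 df 2e┃         
                ┃                     ┃         
                ┃                     ┃         
                ┃                     ┃         
                ┃                     ┃         
                ┃                     ┃         


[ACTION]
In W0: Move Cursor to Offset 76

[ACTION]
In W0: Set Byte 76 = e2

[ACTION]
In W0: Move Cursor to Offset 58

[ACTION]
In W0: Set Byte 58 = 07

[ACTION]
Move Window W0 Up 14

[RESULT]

              ┃·██·██··██····█·██·███           
              ┃█···█·····███····█··██           
              ┃·█·····█·███···██··█··           
              ┃█··█·████·█·█····██··█           
              ┃█··█······██······██··           
              ┃·█·██··█··█··█·██····█           
              ┃··███·········██··█··█           
              ┗━━━━━━━━━━━━━━━━━━━━━━━━━━━━━━━━━
                ┃                     ┃         
                ┃                     ┃         
                ┃                     ┃         
                ┃                     ┃         
                ┃                     ┃         
                ┗━━━━━━━━━━━━━━━━━━━━━┛         


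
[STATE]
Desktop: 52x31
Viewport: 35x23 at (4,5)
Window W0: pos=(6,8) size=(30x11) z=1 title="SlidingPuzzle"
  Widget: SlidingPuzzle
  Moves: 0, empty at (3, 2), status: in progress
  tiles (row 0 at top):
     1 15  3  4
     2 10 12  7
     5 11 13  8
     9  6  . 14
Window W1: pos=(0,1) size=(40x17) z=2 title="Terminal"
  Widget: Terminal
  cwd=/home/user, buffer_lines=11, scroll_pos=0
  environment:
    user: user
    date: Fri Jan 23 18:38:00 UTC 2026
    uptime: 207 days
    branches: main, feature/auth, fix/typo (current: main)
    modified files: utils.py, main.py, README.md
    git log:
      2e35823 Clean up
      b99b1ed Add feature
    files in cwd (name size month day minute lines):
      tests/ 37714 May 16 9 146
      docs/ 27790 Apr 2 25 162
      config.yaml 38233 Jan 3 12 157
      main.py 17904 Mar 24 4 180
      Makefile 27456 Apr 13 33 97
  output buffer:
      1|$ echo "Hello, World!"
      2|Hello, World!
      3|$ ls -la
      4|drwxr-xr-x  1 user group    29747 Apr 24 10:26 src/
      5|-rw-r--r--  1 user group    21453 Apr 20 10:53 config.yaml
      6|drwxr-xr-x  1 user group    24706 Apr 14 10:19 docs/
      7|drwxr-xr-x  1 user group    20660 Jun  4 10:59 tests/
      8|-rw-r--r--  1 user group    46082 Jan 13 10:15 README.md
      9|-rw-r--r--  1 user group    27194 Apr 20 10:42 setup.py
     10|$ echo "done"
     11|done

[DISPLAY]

lo, World!                         
s -la                              
xr-xr-x  1 user group    29747 Apr 
-r--r--  1 user group    21453 Apr 
xr-xr-x  1 user group    24706 Apr 
xr-xr-x  1 user group    20660 Jun 
-r--r--  1 user group    46082 Jan 
-r--r--  1 user group    27194 Apr 
cho "done"                         
e                                  
                                   
                                   
━━━━━━━━━━━━━━━━━━━━━━━━━━━━━━━━━━━
  ┗━━━━━━━━━━━━━━━━━━━━━━━━━━━━┛   
                                   
                                   
                                   
                                   
                                   
                                   
                                   
                                   
                                   


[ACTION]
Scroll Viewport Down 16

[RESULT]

-r--r--  1 user group    21453 Apr 
xr-xr-x  1 user group    24706 Apr 
xr-xr-x  1 user group    20660 Jun 
-r--r--  1 user group    46082 Jan 
-r--r--  1 user group    27194 Apr 
cho "done"                         
e                                  
                                   
                                   
━━━━━━━━━━━━━━━━━━━━━━━━━━━━━━━━━━━
  ┗━━━━━━━━━━━━━━━━━━━━━━━━━━━━┛   
                                   
                                   
                                   
                                   
                                   
                                   
                                   
                                   
                                   
                                   
                                   
                                   


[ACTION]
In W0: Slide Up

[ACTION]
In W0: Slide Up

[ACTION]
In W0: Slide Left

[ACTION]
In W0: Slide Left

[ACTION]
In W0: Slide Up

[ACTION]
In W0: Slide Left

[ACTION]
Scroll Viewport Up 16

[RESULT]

                                   
━━━━━━━━━━━━━━━━━━━━━━━━━━━━━━━━━━━
rminal                             
───────────────────────────────────
cho "Hello, World!"                
lo, World!                         
s -la                              
xr-xr-x  1 user group    29747 Apr 
-r--r--  1 user group    21453 Apr 
xr-xr-x  1 user group    24706 Apr 
xr-xr-x  1 user group    20660 Jun 
-r--r--  1 user group    46082 Jan 
-r--r--  1 user group    27194 Apr 
cho "done"                         
e                                  
                                   
                                   
━━━━━━━━━━━━━━━━━━━━━━━━━━━━━━━━━━━
  ┗━━━━━━━━━━━━━━━━━━━━━━━━━━━━┛   
                                   
                                   
                                   
                                   


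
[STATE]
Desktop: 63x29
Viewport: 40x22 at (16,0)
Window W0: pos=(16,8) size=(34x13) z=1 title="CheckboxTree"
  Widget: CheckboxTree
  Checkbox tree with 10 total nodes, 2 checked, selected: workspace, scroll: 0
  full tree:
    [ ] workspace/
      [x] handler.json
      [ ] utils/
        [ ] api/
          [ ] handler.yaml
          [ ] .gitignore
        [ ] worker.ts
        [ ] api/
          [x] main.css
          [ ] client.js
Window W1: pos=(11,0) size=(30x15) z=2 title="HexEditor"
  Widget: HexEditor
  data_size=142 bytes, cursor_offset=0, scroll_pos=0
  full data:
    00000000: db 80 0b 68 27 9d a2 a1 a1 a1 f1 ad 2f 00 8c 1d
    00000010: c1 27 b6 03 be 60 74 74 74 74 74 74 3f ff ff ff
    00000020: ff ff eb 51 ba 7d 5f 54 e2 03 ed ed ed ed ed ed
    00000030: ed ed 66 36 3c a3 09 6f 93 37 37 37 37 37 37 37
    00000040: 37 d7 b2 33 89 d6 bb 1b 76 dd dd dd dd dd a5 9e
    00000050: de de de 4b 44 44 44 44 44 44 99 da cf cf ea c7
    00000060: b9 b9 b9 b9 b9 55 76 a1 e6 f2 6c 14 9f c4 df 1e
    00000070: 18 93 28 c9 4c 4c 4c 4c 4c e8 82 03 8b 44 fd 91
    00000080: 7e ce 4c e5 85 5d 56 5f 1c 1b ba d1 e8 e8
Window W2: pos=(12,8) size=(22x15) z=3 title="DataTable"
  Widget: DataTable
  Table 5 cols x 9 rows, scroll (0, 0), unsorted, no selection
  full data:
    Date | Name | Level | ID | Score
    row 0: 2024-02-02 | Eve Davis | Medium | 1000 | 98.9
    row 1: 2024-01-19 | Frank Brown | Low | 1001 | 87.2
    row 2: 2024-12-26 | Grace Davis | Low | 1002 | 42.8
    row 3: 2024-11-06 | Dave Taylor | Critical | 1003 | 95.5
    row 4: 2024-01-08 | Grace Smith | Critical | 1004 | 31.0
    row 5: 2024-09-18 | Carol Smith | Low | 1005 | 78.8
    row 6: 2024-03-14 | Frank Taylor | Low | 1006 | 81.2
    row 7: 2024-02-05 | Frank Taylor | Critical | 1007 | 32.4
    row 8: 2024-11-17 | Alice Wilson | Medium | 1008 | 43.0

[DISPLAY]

━━━━━━━━━━━━━━━━━━━━━━━━┓               
Editor                  ┃               
────────────────────────┨               
0000  DB 80 0b 68 27 9d ┃               
0010  c1 27 b6 03 be 60 ┃               
0020  ff ff eb 51 ba 7d ┃               
0030  ed ed 66 36 3c a3 ┃               
0040  37 d7 b2 33 89 d6 ┃               
━━━━━━━━━━━━━━━━━┓44 44 ┃━━━━━━━━┓      
taTable          ┃b9 55 ┃        ┃      
─────────────────┨4c 4c ┃────────┨      
e      │Name     ┃85 5d ┃        ┃      
───────┼─────────┃      ┃        ┃      
4-02-02│Eve Davis┃      ┃        ┃      
4-01-19│Frank Bro┃━━━━━━┛        ┃      
4-12-26│Grace Dav┃r.yaml         ┃      
4-11-06│Dave Tayl┃nore           ┃      
4-01-08│Grace Smi┃s              ┃      
4-09-18│Carol Smi┃               ┃      
4-03-14│Frank Tay┃ss             ┃      
4-02-05│Frank Tay┃━━━━━━━━━━━━━━━┛      
4-11-17│Alice Wil┃                      


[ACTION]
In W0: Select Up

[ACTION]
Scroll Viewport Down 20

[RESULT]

0040  37 d7 b2 33 89 d6 ┃               
━━━━━━━━━━━━━━━━━┓44 44 ┃━━━━━━━━┓      
taTable          ┃b9 55 ┃        ┃      
─────────────────┨4c 4c ┃────────┨      
e      │Name     ┃85 5d ┃        ┃      
───────┼─────────┃      ┃        ┃      
4-02-02│Eve Davis┃      ┃        ┃      
4-01-19│Frank Bro┃━━━━━━┛        ┃      
4-12-26│Grace Dav┃r.yaml         ┃      
4-11-06│Dave Tayl┃nore           ┃      
4-01-08│Grace Smi┃s              ┃      
4-09-18│Carol Smi┃               ┃      
4-03-14│Frank Tay┃ss             ┃      
4-02-05│Frank Tay┃━━━━━━━━━━━━━━━┛      
4-11-17│Alice Wil┃                      
━━━━━━━━━━━━━━━━━┛                      
                                        
                                        
                                        
                                        
                                        
                                        


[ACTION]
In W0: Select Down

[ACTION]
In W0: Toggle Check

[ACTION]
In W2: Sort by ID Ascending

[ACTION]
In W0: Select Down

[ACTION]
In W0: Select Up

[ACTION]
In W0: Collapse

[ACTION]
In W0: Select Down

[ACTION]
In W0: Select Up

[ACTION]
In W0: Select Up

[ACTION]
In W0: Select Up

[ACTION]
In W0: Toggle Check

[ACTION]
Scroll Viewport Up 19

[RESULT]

━━━━━━━━━━━━━━━━━━━━━━━━┓               
Editor                  ┃               
────────────────────────┨               
0000  DB 80 0b 68 27 9d ┃               
0010  c1 27 b6 03 be 60 ┃               
0020  ff ff eb 51 ba 7d ┃               
0030  ed ed 66 36 3c a3 ┃               
0040  37 d7 b2 33 89 d6 ┃               
━━━━━━━━━━━━━━━━━┓44 44 ┃━━━━━━━━┓      
taTable          ┃b9 55 ┃        ┃      
─────────────────┨4c 4c ┃────────┨      
e      │Name     ┃85 5d ┃        ┃      
───────┼─────────┃      ┃        ┃      
4-02-02│Eve Davis┃      ┃        ┃      
4-01-19│Frank Bro┃━━━━━━┛        ┃      
4-12-26│Grace Dav┃r.yaml         ┃      
4-11-06│Dave Tayl┃nore           ┃      
4-01-08│Grace Smi┃s              ┃      
4-09-18│Carol Smi┃               ┃      
4-03-14│Frank Tay┃ss             ┃      
4-02-05│Frank Tay┃━━━━━━━━━━━━━━━┛      
4-11-17│Alice Wil┃                      
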